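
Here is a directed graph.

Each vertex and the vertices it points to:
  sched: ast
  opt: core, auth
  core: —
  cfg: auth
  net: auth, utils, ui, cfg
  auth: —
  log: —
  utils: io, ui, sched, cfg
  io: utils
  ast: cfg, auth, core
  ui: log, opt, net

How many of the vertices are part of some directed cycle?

4

A vertex is on a directed cycle iff it belongs to a strongly connected component of size ≥ 2 (or has a self-loop).
The vertices on cycles are {io, ui, net, utils} — 4 in total.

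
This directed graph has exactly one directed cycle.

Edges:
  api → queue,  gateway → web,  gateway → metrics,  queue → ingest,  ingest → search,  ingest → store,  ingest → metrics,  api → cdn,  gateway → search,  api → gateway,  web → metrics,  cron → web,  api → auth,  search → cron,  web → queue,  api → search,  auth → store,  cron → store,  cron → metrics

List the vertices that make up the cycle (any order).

web, cron, queue, ingest, search

DFS with gray/black marking from search:
search gray
  cron gray
    metrics gray
    metrics black
    store gray
    store black
    web gray
      queue gray
        ingest gray
          ingest→search: search is gray → back edge
Back edge closes the cycle search → cron → web → queue → ingest → search; its vertices are {web, cron, queue, ingest, search}.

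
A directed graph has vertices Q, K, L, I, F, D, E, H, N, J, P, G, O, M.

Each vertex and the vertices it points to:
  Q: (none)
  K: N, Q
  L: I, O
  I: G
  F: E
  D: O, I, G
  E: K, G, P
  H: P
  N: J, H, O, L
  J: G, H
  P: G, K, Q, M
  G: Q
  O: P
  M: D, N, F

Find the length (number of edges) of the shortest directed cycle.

4

For each vertex v, BFS finds the shortest path from v back to v.
The shortest such closed walk is M → F → E → P → M, length 4.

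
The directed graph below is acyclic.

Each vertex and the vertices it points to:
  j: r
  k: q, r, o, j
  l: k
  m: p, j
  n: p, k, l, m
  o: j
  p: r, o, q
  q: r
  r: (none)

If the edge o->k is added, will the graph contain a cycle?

Yes

Adding o→k creates a cycle iff k can already reach o.
Path from k: k → o.
So k → … → o → k is a cycle.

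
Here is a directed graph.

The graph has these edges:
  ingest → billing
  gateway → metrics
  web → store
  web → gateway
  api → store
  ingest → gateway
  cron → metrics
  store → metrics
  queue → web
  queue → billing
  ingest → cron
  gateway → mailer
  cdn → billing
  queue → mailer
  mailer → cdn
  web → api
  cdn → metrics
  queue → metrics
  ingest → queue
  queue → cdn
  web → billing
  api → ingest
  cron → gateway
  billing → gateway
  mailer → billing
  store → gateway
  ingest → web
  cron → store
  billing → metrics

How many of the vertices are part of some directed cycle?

8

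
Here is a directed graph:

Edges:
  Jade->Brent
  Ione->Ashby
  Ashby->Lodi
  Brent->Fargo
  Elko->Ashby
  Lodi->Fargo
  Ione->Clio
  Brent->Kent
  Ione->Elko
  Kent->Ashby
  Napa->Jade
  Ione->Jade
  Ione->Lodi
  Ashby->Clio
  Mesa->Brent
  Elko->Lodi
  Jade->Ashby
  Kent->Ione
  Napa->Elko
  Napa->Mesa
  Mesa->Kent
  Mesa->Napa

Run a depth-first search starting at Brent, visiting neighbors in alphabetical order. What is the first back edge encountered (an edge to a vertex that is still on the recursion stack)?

DFS from Brent (visiting neighbors in alphabetical order); mark gray on enter, black on exit:
Brent gray
  Fargo gray
  Fargo black
  Kent gray
    Ashby gray
      Clio gray
      Clio black
      Lodi gray
        Lodi→Fargo: Fargo black — skip
      Lodi black
    Ashby black
    Ione gray
      Ione→Ashby: Ashby black — skip
      Ione→Clio: Clio black — skip
      Elko gray
        Elko→Ashby: Ashby black — skip
        Elko→Lodi: Lodi black — skip
      Elko black
      Jade gray
        Jade→Ashby: Ashby black — skip
        Jade→Brent: Brent is gray → back edge
First back edge: Jade → Brent.

Jade->Brent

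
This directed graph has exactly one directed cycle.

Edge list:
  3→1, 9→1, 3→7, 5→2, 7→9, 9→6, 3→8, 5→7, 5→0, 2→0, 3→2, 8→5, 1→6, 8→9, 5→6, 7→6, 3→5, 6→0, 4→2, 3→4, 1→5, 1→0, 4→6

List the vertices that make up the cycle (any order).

1, 5, 7, 9

DFS with gray/black marking from 7:
7 gray
  9 gray
    6 gray
      0 gray
      0 black
    6 black
    1 gray
      5 gray
        5→6: 6 black — skip
        2 gray
          2→0: 0 black — skip
        2 black
        5→7: 7 is gray → back edge
Back edge closes the cycle 7 → 9 → 1 → 5 → 7; its vertices are {1, 5, 7, 9}.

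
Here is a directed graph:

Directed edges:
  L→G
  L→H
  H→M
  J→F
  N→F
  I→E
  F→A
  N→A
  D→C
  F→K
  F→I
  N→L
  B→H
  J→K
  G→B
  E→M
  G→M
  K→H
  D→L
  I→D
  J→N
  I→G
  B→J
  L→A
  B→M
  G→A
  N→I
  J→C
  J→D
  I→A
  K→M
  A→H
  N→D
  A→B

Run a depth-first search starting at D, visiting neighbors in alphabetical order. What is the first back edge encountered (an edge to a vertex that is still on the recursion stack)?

DFS from D (visiting neighbors in alphabetical order); mark gray on enter, black on exit:
D gray
  C gray
  C black
  L gray
    A gray
      B gray
        H gray
          M gray
          M black
        H black
        J gray
          J→C: C black — skip
          J→D: D is gray → back edge
First back edge: J → D.

J->D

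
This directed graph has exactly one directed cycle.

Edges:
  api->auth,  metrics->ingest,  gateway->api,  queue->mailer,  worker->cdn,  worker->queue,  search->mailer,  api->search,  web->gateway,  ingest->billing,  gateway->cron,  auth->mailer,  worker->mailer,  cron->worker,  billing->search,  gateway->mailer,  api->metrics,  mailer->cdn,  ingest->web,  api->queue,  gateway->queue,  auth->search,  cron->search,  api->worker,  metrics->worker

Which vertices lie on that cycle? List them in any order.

api, web, ingest, gateway, metrics

DFS with gray/black marking from ingest:
ingest gray
  billing gray
    search gray
      mailer gray
        cdn gray
        cdn black
      mailer black
    search black
  billing black
  web gray
    gateway gray
      queue gray
        queue→mailer: mailer black — skip
      queue black
      cron gray
        worker gray
          worker→mailer: mailer black — skip
          worker→cdn: cdn black — skip
          worker→queue: queue black — skip
        worker black
        cron→search: search black — skip
      cron black
      api gray
        api→queue: queue black — skip
        api→search: search black — skip
        auth gray
          auth→search: search black — skip
          auth→mailer: mailer black — skip
        auth black
        metrics gray
          metrics→worker: worker black — skip
          metrics→ingest: ingest is gray → back edge
Back edge closes the cycle ingest → web → gateway → api → metrics → ingest; its vertices are {api, web, ingest, gateway, metrics}.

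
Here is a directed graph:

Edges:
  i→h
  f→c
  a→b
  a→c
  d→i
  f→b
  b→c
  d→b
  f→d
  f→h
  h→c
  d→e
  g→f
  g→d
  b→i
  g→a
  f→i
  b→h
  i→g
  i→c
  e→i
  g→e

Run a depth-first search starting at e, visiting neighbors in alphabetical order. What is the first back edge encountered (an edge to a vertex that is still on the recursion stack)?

b->i

DFS from e (visiting neighbors in alphabetical order); mark gray on enter, black on exit:
e gray
  i gray
    c gray
    c black
    g gray
      a gray
        b gray
          b→c: c black — skip
          h gray
            h→c: c black — skip
          h black
          b→i: i is gray → back edge
First back edge: b → i.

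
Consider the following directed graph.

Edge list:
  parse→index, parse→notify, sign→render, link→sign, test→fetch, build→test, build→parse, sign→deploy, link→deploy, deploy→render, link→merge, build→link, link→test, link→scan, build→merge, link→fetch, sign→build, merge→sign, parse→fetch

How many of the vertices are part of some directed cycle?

4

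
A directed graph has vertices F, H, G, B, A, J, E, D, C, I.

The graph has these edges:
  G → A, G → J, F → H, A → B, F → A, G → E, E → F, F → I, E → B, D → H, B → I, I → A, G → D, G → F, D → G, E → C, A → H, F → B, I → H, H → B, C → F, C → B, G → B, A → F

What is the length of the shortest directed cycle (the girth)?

2

For each vertex v, BFS finds the shortest path from v back to v.
The shortest such closed walk is G → D → G, length 2.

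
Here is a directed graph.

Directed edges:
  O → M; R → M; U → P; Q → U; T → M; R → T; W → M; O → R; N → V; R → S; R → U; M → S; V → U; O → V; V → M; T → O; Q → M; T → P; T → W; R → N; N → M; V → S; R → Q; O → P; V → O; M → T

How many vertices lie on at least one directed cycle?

8

A vertex is on a directed cycle iff it belongs to a strongly connected component of size ≥ 2 (or has a self-loop).
The vertices on cycles are {M, N, O, Q, R, T, V, W} — 8 in total.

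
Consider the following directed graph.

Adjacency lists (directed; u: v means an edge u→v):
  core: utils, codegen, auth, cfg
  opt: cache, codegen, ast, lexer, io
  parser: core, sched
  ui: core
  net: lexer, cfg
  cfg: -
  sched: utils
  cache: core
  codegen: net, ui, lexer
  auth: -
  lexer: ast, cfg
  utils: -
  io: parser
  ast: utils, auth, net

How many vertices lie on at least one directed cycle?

6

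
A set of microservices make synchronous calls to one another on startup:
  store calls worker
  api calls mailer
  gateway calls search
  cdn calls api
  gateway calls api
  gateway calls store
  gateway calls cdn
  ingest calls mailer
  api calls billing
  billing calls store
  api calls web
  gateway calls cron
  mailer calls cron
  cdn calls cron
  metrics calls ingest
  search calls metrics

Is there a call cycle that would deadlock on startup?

No

DFS with white/gray/black marking, starting from billing:
billing gray
  store gray
    worker gray
    worker black
  store black
billing black
api gray
  web gray
  web black
  mailer gray
    cron gray
    cron black
  mailer black
  api→billing: billing black — skip
api black
search gray
  metrics gray
    ingest gray
      ingest→mailer: mailer black — skip
    ingest black
  metrics black
search black
cdn gray
  cdn→api: api black — skip
  cdn→cron: cron black — skip
cdn black
gateway gray
  gateway→api: api black — skip
  gateway→cron: cron black — skip
  gateway→store: store black — skip
  gateway→search: search black — skip
  gateway→cdn: cdn black — skip
gateway black
Every edge goes to a white or black vertex — no back edge, so the graph is acyclic.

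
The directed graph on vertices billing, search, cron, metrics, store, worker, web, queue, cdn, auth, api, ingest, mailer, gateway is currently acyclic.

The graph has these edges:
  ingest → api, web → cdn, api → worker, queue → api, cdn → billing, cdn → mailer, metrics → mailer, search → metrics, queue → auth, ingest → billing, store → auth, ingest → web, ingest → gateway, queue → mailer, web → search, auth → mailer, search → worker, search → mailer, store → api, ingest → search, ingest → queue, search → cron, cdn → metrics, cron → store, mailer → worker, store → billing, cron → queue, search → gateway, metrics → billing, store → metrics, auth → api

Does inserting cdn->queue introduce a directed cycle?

No

Adding cdn→queue creates a cycle iff queue can already reach cdn.
Explore from queue: no path reaches cdn. The graph stays acyclic.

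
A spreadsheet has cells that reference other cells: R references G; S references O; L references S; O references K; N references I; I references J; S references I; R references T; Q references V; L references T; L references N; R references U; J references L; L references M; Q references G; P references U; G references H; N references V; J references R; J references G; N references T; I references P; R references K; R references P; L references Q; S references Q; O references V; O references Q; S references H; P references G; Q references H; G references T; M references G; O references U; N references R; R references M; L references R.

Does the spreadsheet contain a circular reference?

DFS with white/gray/black marking, starting from U:
U gray
U black
G gray
  H gray
  H black
  T gray
  T black
G black
I gray
  P gray
    P→U: U black — skip
    P→G: G black — skip
  P black
  J gray
    R gray
      R→T: T black — skip
      R→U: U black — skip
      M gray
        M→G: G black — skip
      M black
      R→P: P black — skip
      R→G: G black — skip
      K gray
      K black
    R black
    J→G: G black — skip
    L gray
      S gray
        S→I: I is gray → back edge
Back edge found, so a cycle exists: I → J → L → S → I.

Yes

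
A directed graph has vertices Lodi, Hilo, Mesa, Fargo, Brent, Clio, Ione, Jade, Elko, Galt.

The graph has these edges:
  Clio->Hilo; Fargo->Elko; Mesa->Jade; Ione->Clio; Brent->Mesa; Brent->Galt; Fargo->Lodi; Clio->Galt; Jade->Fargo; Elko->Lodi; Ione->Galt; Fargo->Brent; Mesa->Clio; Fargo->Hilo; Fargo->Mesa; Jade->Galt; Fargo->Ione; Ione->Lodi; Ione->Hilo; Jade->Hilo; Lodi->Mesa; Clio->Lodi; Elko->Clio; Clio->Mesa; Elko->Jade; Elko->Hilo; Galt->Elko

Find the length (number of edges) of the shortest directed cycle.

2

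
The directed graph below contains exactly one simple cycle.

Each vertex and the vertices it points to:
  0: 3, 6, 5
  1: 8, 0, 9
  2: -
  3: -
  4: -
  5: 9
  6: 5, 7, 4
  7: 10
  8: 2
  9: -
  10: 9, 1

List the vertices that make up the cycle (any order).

DFS with gray/black marking from 1:
1 gray
  8 gray
    2 gray
    2 black
  8 black
  0 gray
    3 gray
    3 black
    6 gray
      5 gray
        9 gray
        9 black
      5 black
      7 gray
        10 gray
          10→9: 9 black — skip
          10→1: 1 is gray → back edge
Back edge closes the cycle 1 → 0 → 6 → 7 → 10 → 1; its vertices are {0, 1, 6, 7, 10}.

0, 1, 6, 7, 10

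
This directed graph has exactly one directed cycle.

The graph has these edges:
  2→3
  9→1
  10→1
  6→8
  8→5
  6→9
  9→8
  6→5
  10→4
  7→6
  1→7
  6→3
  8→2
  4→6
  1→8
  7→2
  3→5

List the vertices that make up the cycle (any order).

1, 6, 7, 9

DFS with gray/black marking from 1:
1 gray
  7 gray
    6 gray
      5 gray
      5 black
      3 gray
        3→5: 5 black — skip
      3 black
      9 gray
        9→1: 1 is gray → back edge
Back edge closes the cycle 1 → 7 → 6 → 9 → 1; its vertices are {1, 6, 7, 9}.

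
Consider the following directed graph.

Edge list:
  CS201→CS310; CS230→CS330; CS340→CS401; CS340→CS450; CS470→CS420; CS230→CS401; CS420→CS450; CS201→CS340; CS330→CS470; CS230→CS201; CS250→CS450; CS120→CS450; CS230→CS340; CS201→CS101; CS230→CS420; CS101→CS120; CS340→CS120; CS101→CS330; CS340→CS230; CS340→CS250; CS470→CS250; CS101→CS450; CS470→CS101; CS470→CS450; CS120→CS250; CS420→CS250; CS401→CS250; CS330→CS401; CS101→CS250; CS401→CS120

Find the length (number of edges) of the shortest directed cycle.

2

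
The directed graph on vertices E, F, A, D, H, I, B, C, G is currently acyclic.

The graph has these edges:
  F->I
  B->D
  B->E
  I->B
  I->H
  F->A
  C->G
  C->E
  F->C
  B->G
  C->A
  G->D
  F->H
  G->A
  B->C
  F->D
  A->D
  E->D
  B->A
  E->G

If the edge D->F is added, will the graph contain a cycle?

Yes

Adding D→F creates a cycle iff F can already reach D.
Path from F: F → D.
So F → … → D → F is a cycle.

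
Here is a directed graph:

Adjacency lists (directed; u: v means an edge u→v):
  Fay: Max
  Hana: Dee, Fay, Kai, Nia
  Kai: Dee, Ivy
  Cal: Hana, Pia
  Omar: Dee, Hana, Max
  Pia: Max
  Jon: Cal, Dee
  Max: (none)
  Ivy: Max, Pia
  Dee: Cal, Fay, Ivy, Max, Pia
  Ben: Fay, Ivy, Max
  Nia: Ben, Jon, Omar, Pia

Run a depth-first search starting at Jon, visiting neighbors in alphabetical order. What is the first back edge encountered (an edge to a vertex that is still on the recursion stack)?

DFS from Jon (visiting neighbors in alphabetical order); mark gray on enter, black on exit:
Jon gray
  Cal gray
    Hana gray
      Dee gray
        Dee→Cal: Cal is gray → back edge
First back edge: Dee → Cal.

Dee->Cal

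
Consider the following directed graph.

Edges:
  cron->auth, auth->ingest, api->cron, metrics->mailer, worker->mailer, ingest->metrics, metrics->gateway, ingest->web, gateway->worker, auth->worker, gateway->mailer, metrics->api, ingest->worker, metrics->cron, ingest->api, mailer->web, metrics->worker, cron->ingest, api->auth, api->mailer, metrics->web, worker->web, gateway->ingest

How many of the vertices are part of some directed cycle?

6

A vertex is on a directed cycle iff it belongs to a strongly connected component of size ≥ 2 (or has a self-loop).
The vertices on cycles are {api, auth, cron, ingest, gateway, metrics} — 6 in total.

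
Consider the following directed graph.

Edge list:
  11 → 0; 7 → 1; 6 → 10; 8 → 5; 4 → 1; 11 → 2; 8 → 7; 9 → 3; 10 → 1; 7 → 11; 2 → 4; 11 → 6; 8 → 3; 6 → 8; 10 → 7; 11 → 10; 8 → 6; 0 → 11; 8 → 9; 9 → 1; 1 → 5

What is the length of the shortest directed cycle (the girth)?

For each vertex v, BFS finds the shortest path from v back to v.
The shortest such closed walk is 11 → 0 → 11, length 2.

2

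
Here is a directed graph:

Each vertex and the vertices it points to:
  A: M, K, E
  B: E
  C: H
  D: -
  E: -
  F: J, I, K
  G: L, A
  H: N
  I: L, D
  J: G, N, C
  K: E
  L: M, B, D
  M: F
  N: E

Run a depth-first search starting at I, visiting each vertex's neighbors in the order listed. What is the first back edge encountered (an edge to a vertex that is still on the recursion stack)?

DFS from I (visiting each vertex's neighbors in the order listed); mark gray on enter, black on exit:
I gray
  L gray
    M gray
      F gray
        J gray
          G gray
            G→L: L is gray → back edge
First back edge: G → L.

G→L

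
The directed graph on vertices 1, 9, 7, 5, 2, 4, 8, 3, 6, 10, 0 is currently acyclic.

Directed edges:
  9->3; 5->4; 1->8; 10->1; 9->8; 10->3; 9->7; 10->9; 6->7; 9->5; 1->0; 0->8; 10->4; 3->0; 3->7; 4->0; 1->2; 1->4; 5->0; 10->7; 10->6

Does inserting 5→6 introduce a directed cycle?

No

Adding 5→6 creates a cycle iff 6 can already reach 5.
Explore from 6: no path reaches 5. The graph stays acyclic.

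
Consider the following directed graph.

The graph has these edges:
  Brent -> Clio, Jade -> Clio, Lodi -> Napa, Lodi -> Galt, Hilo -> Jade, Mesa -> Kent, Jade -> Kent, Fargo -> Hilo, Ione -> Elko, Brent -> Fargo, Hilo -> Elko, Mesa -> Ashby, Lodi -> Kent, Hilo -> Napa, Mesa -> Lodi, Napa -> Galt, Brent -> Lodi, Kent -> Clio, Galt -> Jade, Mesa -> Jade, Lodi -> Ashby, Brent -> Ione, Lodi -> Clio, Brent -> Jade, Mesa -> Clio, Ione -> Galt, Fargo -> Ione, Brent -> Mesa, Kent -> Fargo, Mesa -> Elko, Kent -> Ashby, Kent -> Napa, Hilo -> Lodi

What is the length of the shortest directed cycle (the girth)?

4

For each vertex v, BFS finds the shortest path from v back to v.
The shortest such closed walk is Fargo → Hilo → Lodi → Kent → Fargo, length 4.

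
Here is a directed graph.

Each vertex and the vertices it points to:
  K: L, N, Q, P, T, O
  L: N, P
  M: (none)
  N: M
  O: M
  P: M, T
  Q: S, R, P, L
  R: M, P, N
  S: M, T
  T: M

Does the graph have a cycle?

No

DFS with white/gray/black marking, starting from Q:
Q gray
  S gray
    M gray
    M black
    T gray
      T→M: M black — skip
    T black
  S black
  R gray
    R→M: M black — skip
    P gray
      P→M: M black — skip
      P→T: T black — skip
    P black
    N gray
      N→M: M black — skip
    N black
  R black
  Q→P: P black — skip
  L gray
    L→N: N black — skip
    L→P: P black — skip
  L black
Q black
K gray
  K→L: L black — skip
  K→N: N black — skip
  K→Q: Q black — skip
  K→P: P black — skip
  K→T: T black — skip
  O gray
    O→M: M black — skip
  O black
K black
Every edge goes to a white or black vertex — no back edge, so the graph is acyclic.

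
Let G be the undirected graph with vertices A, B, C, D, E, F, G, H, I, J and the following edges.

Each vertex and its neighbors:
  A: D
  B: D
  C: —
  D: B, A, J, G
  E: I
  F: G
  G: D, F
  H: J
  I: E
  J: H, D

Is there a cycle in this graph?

No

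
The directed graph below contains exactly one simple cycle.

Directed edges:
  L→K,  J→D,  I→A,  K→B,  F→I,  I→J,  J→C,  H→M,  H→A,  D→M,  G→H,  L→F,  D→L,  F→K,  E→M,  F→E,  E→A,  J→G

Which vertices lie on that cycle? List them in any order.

DFS with gray/black marking from L:
L gray
  F gray
    I gray
      A gray
      A black
      J gray
        G gray
          H gray
            M gray
            M black
            H→A: A black — skip
          H black
        G black
        D gray
          D→M: M black — skip
          D→L: L is gray → back edge
Back edge closes the cycle L → F → I → J → D → L; its vertices are {D, F, I, J, L}.

D, F, I, J, L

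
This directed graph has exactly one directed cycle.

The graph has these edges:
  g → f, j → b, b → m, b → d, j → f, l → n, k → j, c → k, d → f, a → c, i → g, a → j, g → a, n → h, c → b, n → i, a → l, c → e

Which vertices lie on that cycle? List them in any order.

a, g, i, l, n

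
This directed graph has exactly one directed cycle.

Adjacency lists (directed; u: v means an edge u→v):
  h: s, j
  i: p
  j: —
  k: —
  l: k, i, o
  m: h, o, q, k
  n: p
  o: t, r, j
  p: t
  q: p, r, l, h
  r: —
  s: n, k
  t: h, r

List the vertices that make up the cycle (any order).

DFS with gray/black marking from h:
h gray
  s gray
    n gray
      p gray
        t gray
          t→h: h is gray → back edge
Back edge closes the cycle h → s → n → p → t → h; its vertices are {h, n, p, s, t}.

h, n, p, s, t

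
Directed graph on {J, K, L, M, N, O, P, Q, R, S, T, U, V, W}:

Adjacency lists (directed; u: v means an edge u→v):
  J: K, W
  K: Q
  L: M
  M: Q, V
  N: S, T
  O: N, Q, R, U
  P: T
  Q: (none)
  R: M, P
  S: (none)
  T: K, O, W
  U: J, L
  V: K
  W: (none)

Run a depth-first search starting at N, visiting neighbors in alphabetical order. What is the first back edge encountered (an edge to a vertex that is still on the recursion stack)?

O→N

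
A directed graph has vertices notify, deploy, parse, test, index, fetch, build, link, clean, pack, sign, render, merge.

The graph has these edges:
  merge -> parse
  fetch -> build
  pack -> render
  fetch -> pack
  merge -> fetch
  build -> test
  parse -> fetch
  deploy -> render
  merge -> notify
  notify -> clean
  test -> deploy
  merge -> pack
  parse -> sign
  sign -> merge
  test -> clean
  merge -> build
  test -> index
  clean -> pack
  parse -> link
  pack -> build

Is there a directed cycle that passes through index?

index lies on a cycle iff there is a path from index back to itself.
Exploring from index, it never reaches itself; equivalently, its strongly connected component is a singleton.

No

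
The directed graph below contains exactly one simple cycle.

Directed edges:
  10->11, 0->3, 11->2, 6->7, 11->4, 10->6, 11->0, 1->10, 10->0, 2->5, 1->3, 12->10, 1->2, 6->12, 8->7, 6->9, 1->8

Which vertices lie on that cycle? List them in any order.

DFS with gray/black marking from 10:
10 gray
  0 gray
    3 gray
    3 black
  0 black
  6 gray
    7 gray
    7 black
    9 gray
    9 black
    12 gray
      12→10: 10 is gray → back edge
Back edge closes the cycle 10 → 6 → 12 → 10; its vertices are {6, 10, 12}.

6, 10, 12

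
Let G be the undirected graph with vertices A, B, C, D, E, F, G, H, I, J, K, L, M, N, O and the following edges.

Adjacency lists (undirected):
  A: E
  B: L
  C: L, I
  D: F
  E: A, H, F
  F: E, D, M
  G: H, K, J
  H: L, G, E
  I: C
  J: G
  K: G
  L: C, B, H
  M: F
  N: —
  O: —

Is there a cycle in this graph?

DFS, tracking each vertex's parent; an edge to a visited non-parent vertex closes a cycle.
Start from J:
visit J (parent –)
  visit G (parent J)
    visit H (parent G)
      visit L (parent H)
        visit C (parent L)
          C–L: parent, skip
          visit I (parent C)
            I–C: parent, skip
        visit B (parent L)
          B–L: parent, skip
        L–H: parent, skip
      H–G: parent, skip
      visit E (parent H)
        visit A (parent E)
          A–E: parent, skip
        E–H: parent, skip
        visit F (parent E)
          F–E: parent, skip
          visit D (parent F)
            D–F: parent, skip
          visit M (parent F)
            M–F: parent, skip
    visit K (parent G)
      K–G: parent, skip
    G–J: parent, skip
visit N (parent –)
visit O (parent –)
No non-parent visited neighbor found — the graph is a forest.

No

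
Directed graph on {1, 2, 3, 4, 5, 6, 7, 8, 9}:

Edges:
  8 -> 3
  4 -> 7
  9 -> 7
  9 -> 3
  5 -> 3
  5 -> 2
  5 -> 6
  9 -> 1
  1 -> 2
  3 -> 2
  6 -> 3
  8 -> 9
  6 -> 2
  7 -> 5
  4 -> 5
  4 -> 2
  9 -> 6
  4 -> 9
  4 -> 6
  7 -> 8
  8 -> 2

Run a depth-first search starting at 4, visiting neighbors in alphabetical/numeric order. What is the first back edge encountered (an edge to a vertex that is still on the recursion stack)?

DFS from 4 (visiting neighbors in alphabetical/numeric order); mark gray on enter, black on exit:
4 gray
  2 gray
  2 black
  5 gray
    5→2: 2 black — skip
    3 gray
      3→2: 2 black — skip
    3 black
    6 gray
      6→2: 2 black — skip
      6→3: 3 black — skip
    6 black
  5 black
  4→6: 6 black — skip
  7 gray
    7→5: 5 black — skip
    8 gray
      8→2: 2 black — skip
      8→3: 3 black — skip
      9 gray
        1 gray
          1→2: 2 black — skip
        1 black
        9→3: 3 black — skip
        9→6: 6 black — skip
        9→7: 7 is gray → back edge
First back edge: 9 → 7.

9->7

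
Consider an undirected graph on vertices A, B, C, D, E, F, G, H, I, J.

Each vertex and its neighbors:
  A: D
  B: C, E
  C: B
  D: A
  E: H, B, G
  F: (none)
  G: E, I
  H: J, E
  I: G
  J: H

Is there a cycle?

No

DFS, tracking each vertex's parent; an edge to a visited non-parent vertex closes a cycle.
Start from A:
visit A (parent –)
  visit D (parent A)
    D–A: parent, skip
visit B (parent –)
  visit C (parent B)
    C–B: parent, skip
  visit E (parent B)
    visit H (parent E)
      visit J (parent H)
        J–H: parent, skip
      H–E: parent, skip
    E–B: parent, skip
    visit G (parent E)
      G–E: parent, skip
      visit I (parent G)
        I–G: parent, skip
visit F (parent –)
No non-parent visited neighbor found — the graph is a forest.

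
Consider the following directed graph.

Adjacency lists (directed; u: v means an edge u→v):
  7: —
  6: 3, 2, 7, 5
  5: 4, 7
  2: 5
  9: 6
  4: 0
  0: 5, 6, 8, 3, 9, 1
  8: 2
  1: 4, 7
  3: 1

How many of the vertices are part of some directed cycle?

9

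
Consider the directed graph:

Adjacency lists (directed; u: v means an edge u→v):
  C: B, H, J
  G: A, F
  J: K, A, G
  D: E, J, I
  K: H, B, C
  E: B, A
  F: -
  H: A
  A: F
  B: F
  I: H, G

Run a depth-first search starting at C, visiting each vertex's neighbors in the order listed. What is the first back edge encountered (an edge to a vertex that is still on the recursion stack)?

K->C

DFS from C (visiting each vertex's neighbors in the order listed); mark gray on enter, black on exit:
C gray
  B gray
    F gray
    F black
  B black
  H gray
    A gray
      A→F: F black — skip
    A black
  H black
  J gray
    K gray
      K→H: H black — skip
      K→B: B black — skip
      K→C: C is gray → back edge
First back edge: K → C.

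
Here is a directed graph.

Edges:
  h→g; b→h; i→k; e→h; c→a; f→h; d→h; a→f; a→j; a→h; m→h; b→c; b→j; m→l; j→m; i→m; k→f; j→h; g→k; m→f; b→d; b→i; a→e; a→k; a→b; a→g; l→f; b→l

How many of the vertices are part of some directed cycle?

A vertex is on a directed cycle iff it belongs to a strongly connected component of size ≥ 2 (or has a self-loop).
The vertices on cycles are {a, b, c, f, g, h, k} — 7 in total.

7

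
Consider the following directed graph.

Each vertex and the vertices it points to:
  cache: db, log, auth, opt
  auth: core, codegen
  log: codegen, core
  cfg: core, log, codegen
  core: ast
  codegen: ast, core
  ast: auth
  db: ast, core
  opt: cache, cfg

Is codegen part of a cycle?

codegen is on a cycle iff codegen can reach itself via ≥1 edge.
codegen → ast → auth → codegen — yes.

Yes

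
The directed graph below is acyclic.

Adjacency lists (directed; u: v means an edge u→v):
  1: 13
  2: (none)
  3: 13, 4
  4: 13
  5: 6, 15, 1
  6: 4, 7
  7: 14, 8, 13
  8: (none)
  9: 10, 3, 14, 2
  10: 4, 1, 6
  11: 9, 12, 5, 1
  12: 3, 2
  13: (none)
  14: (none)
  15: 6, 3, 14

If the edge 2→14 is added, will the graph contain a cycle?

No

Adding 2→14 creates a cycle iff 14 can already reach 2.
Explore from 14: no path reaches 2. The graph stays acyclic.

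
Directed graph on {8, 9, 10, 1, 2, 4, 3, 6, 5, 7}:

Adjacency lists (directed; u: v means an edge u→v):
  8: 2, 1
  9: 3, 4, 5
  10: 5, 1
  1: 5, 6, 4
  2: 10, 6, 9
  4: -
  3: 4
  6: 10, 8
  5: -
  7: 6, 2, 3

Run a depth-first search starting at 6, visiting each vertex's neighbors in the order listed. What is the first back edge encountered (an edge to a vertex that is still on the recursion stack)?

1→6

DFS from 6 (visiting each vertex's neighbors in the order listed); mark gray on enter, black on exit:
6 gray
  10 gray
    5 gray
    5 black
    1 gray
      1→5: 5 black — skip
      1→6: 6 is gray → back edge
First back edge: 1 → 6.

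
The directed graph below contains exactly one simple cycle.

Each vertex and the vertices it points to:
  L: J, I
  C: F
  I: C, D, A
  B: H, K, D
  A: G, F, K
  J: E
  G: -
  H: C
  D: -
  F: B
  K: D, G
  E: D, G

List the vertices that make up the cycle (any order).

B, C, F, H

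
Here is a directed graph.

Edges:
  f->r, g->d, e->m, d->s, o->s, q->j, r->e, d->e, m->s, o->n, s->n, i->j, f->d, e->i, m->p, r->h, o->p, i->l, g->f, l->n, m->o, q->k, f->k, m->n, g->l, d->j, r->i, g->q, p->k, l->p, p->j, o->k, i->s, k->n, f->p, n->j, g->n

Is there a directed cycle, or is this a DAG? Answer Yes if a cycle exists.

No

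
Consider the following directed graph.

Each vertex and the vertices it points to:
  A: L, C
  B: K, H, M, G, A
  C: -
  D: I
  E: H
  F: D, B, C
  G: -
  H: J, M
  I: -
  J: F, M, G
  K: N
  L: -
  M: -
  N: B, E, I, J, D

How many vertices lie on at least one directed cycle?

A vertex is on a directed cycle iff it belongs to a strongly connected component of size ≥ 2 (or has a self-loop).
The vertices on cycles are {B, E, F, H, J, K, N} — 7 in total.

7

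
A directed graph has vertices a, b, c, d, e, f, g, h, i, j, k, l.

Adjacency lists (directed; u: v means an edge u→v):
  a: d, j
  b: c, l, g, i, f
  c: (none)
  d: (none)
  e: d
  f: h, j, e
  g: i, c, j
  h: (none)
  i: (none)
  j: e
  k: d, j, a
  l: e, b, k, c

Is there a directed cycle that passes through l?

l is on a cycle iff l can reach itself via ≥1 edge.
l → b → l — yes.

Yes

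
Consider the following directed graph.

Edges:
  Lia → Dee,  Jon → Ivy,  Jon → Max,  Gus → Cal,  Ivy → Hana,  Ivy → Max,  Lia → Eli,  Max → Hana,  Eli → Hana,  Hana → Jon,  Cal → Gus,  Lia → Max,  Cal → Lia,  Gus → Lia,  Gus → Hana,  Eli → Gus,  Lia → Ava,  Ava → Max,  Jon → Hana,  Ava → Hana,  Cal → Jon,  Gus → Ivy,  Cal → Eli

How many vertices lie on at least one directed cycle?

8

A vertex is on a directed cycle iff it belongs to a strongly connected component of size ≥ 2 (or has a self-loop).
The vertices on cycles are {Cal, Eli, Gus, Ivy, Jon, Lia, Max, Hana} — 8 in total.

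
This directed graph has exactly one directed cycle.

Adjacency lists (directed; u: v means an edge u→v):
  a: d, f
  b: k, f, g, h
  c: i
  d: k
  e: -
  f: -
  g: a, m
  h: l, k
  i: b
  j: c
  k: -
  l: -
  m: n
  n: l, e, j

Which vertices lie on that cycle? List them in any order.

DFS with gray/black marking from c:
c gray
  i gray
    b gray
      k gray
      k black
      f gray
      f black
      g gray
        a gray
          d gray
            d→k: k black — skip
          d black
          a→f: f black — skip
        a black
        m gray
          n gray
            l gray
            l black
            e gray
            e black
            j gray
              j→c: c is gray → back edge
Back edge closes the cycle c → i → b → g → m → n → j → c; its vertices are {b, c, g, i, j, m, n}.

b, c, g, i, j, m, n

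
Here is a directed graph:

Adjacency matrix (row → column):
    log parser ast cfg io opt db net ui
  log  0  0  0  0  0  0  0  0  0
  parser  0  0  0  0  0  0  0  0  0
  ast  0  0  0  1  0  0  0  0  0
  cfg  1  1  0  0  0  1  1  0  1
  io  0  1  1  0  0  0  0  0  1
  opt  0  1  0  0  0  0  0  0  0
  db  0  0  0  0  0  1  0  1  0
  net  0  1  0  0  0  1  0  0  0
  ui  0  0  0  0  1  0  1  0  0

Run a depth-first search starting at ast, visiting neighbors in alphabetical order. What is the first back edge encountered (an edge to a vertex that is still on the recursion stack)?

DFS from ast (visiting neighbors in alphabetical order); mark gray on enter, black on exit:
ast gray
  cfg gray
    db gray
      net gray
        opt gray
          parser gray
          parser black
        opt black
        net→parser: parser black — skip
      net black
      db→opt: opt black — skip
    db black
    log gray
    log black
    cfg→opt: opt black — skip
    cfg→parser: parser black — skip
    ui gray
      ui→db: db black — skip
      io gray
        io→ast: ast is gray → back edge
First back edge: io → ast.

io->ast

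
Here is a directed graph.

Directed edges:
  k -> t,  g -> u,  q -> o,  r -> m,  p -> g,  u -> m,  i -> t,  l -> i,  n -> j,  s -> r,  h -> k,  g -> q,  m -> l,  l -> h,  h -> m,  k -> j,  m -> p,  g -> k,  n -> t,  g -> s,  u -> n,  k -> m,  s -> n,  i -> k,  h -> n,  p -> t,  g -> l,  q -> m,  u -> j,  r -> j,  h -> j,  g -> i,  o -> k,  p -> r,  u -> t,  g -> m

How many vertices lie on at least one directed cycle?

A vertex is on a directed cycle iff it belongs to a strongly connected component of size ≥ 2 (or has a self-loop).
The vertices on cycles are {g, h, i, k, l, m, o, p, q, r, s, u} — 12 in total.

12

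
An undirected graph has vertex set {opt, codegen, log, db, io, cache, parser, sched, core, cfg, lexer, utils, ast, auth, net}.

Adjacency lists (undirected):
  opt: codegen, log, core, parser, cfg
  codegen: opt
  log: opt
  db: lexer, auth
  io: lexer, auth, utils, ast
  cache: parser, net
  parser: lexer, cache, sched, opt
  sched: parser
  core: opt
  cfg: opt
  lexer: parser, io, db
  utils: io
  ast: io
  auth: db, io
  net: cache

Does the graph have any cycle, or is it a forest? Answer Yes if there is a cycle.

Yes

DFS, tracking each vertex's parent; an edge to a visited non-parent vertex closes a cycle.
Start from lexer:
visit lexer (parent –)
  visit parser (parent lexer)
    parser–lexer: parent, skip
    visit cache (parent parser)
      cache–parser: parent, skip
      visit net (parent cache)
        net–cache: parent, skip
    visit sched (parent parser)
      sched–parser: parent, skip
    visit opt (parent parser)
      visit codegen (parent opt)
        codegen–opt: parent, skip
      visit log (parent opt)
        log–opt: parent, skip
      visit core (parent opt)
        core–opt: parent, skip
      opt–parser: parent, skip
      visit cfg (parent opt)
        cfg–opt: parent, skip
  visit io (parent lexer)
    io–lexer: parent, skip
    visit auth (parent io)
      visit db (parent auth)
        db–lexer: lexer visited and ≠ parent → cycle
Cycle: lexer – io – auth – db – lexer.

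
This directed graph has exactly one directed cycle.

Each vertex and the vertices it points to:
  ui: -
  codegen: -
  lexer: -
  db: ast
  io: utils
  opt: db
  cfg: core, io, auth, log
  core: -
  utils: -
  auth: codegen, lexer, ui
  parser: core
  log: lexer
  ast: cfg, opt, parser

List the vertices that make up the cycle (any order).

db, ast, opt

DFS with gray/black marking from ast:
ast gray
  cfg gray
    core gray
    core black
    io gray
      utils gray
      utils black
    io black
    auth gray
      codegen gray
      codegen black
      lexer gray
      lexer black
      ui gray
      ui black
    auth black
    log gray
      log→lexer: lexer black — skip
    log black
  cfg black
  opt gray
    db gray
      db→ast: ast is gray → back edge
Back edge closes the cycle ast → opt → db → ast; its vertices are {db, ast, opt}.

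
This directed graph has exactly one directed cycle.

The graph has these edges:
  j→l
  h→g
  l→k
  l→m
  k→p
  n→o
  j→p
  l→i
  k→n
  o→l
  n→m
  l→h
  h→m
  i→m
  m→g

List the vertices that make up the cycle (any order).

k, l, n, o

DFS with gray/black marking from l:
l gray
  m gray
    g gray
    g black
  m black
  h gray
    h→g: g black — skip
    h→m: m black — skip
  h black
  i gray
    i→m: m black — skip
  i black
  k gray
    p gray
    p black
    n gray
      o gray
        o→l: l is gray → back edge
Back edge closes the cycle l → k → n → o → l; its vertices are {k, l, n, o}.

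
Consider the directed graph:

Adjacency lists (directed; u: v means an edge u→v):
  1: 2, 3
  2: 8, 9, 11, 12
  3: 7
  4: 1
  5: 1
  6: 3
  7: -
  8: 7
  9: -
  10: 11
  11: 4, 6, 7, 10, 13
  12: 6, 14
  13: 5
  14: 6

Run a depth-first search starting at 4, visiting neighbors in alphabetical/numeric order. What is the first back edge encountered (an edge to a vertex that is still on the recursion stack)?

11→4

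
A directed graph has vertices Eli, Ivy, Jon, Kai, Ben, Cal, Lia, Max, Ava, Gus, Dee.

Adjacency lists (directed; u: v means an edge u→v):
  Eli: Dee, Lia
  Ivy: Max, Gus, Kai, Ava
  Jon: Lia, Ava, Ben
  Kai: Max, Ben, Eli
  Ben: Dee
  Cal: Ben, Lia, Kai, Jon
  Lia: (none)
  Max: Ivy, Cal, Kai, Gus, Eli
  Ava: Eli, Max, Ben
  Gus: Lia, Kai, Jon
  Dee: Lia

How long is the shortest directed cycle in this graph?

For each vertex v, BFS finds the shortest path from v back to v.
The shortest such closed walk is Ivy → Max → Ivy, length 2.

2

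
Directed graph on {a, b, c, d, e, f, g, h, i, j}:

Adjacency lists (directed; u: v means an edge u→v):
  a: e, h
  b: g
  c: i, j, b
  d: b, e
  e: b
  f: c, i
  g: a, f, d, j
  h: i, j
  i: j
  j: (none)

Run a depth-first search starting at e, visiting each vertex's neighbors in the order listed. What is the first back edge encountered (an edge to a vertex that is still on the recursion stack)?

DFS from e (visiting each vertex's neighbors in the order listed); mark gray on enter, black on exit:
e gray
  b gray
    g gray
      a gray
        a→e: e is gray → back edge
First back edge: a → e.

a→e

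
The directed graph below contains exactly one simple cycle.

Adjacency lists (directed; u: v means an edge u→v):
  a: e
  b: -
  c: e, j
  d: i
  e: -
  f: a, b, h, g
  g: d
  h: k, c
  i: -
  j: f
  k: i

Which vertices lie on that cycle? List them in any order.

DFS with gray/black marking from f:
f gray
  a gray
    e gray
    e black
  a black
  b gray
  b black
  h gray
    k gray
      i gray
      i black
    k black
    c gray
      c→e: e black — skip
      j gray
        j→f: f is gray → back edge
Back edge closes the cycle f → h → c → j → f; its vertices are {c, f, h, j}.

c, f, h, j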